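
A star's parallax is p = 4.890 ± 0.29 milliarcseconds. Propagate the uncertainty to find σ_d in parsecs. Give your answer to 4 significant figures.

12.13 pc

d = 1/p, so σ_d = σ_p / p².
σ_d = 0.000290 / (0.004890)² = 0.000290 / 0.000023912 = 12.128 pc.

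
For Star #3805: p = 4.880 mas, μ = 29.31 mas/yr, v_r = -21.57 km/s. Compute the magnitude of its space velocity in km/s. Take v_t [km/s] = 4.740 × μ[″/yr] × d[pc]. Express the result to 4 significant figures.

d = 1/p = 1/0.004880″ = 204.92 pc.
μ = 29.31 mas/yr = 0.02931 ″/yr.
v_t = 4.740 μ d = 4.740 × 0.02931 × 204.92 = 28.469 km/s.
v = √(v_r² + v_t²) = √((-21.57)² + 28.469²) = √1275.75 = 35.718 km/s.

35.72 km/s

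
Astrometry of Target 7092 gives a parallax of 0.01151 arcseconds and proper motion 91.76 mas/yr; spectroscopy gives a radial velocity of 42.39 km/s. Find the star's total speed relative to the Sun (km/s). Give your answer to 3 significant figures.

d = 1/p = 1/0.01151″ = 86.881 pc.
μ = 91.76 mas/yr = 0.09176 ″/yr.
v_t = 4.740 μ d = 4.740 × 0.09176 × 86.881 = 37.788 km/s.
v = √(v_r² + v_t²) = √(42.39² + 37.788²) = √3224.85 = 56.788 km/s.

56.8 km/s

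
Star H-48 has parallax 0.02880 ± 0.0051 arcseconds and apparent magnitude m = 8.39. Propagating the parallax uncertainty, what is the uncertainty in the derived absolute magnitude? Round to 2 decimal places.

σ_M = 0.38 mag

M = m − 5 log₁₀ d + 5 = m + 5 log₁₀ p + 5, so ∂M/∂p = 5/(p ln 10).
σ_M = (5/ln 10) · (σ_p/p) = 2.1715 × 0.0051/0.02880 = 2.1715 × 0.17708 = 0.38453.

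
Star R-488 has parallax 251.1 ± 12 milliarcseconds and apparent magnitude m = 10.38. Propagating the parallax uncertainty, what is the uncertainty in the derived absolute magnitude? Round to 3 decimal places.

M = m − 5 log₁₀ d + 5 = m + 5 log₁₀ p + 5, so ∂M/∂p = 5/(p ln 10).
σ_M = (5/ln 10) · (σ_p/p) = 2.1715 × 12/251.1 = 2.1715 × 0.04779 = 0.10378.

σ_M = 0.104 mag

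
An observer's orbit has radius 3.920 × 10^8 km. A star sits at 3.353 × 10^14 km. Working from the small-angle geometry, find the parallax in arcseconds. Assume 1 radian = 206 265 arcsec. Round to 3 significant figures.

θ ≈ B/d = (3.920 × 10^8) / (3.353 × 10^14) = 1.1691 × 10^-6 rad.
In arcseconds: 1.1691 × 10^-6 × 206265 = 0.24114″.

0.241 arcsec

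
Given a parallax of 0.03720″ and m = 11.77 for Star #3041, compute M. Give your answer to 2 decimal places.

d = 1/p = 1/0.03720″ = 26.882 pc.
m − M = 5 log₁₀(26.882) − 5 = 7.1473 − 5 = 2.1473.
M = m − (m − M) = 11.77 − 2.1473 = 9.62.

M = 9.62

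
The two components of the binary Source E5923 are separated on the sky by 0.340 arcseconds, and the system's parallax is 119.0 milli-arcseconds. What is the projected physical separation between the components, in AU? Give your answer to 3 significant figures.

2.86 AU

d = 1/p = 1/0.1190″ = 8.4034 pc.
At distance d (pc), an angle of θ arcsec spans θ·d AU: s = 0.340 × 8.4034 = 2.8572 AU.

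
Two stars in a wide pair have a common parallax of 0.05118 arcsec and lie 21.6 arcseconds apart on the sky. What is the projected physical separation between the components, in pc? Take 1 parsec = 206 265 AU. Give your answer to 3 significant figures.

d = 1/p = 1/0.05118″ = 19.539 pc.
At distance d (pc), an angle of θ arcsec spans θ·d AU: s = 21.6 × 19.539 = 422.04 AU.
= 422.04 / 206265 = 0.0020461 pc.

0.00205 pc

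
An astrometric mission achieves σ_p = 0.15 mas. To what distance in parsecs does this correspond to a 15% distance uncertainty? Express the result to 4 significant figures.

σ_d/d = σ_p/p, so the condition is σ_p/p ≤ 0.15, i.e. p ≥ σ_p/0.15.
p_min = 0.15/0.15 = 1 mas = 0.001 arcsec.
d_max = 1/p_min = 1/0.001 = 1000 pc.

1000 pc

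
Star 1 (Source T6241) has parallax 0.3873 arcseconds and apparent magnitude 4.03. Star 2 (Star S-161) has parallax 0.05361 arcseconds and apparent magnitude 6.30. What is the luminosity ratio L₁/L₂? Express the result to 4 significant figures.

d₁ = 1/p₁ = 1/0.3873″ = 2.582 pc; d₂ = 1/p₂ = 1/0.05361″ = 18.653 pc.
M₁ = m₁ − 5 log₁₀ d₁ + 5 = 4.03 − 2.0598 + 5 = 6.9702.
M₂ = 6.30 − 6.3537 + 5 = 4.9463.
L₁/L₂ = 10^(0.4(M₂ − M₁)) = 10^(0.4 × (-2.0239)) = 10^(-0.80956) = 0.15504.

L₁/L₂ = 0.1550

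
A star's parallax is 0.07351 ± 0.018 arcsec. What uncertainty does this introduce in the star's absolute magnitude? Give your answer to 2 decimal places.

M = m − 5 log₁₀ d + 5 = m + 5 log₁₀ p + 5, so ∂M/∂p = 5/(p ln 10).
σ_M = (5/ln 10) · (σ_p/p) = 2.1715 × 0.018/0.07351 = 2.1715 × 0.24486 = 0.53171.

σ_M = 0.53 mag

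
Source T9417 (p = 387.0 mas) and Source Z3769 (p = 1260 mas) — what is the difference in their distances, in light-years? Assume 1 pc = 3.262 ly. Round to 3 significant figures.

d_A = 1/0.3870″ = 2.584 pc; d_B = 1/1.260″ = 0.79365 pc.
|d_B − d_A| = |0.79365 − 2.584| = 1.7904 pc = 1.7904 × 3.262 ly = 5.8403 ly.

5.84 ly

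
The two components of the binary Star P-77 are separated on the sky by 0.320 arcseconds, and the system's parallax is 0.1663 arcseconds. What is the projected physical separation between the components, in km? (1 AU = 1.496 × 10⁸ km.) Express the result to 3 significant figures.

2.88 × 10^8 km

d = 1/p = 1/0.1663″ = 6.0132 pc.
At distance d (pc), an angle of θ arcsec spans θ·d AU: s = 0.320 × 6.0132 = 1.9242 AU.
= 1.9242 × 1.496 × 10⁸ km = 2.8786 × 10^8 km.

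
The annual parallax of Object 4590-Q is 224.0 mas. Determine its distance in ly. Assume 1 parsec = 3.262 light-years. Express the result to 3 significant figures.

14.6 ly

p = 224.0 mas = 0.2240 arcsec.
d = 1/p = 1/0.2240 = 4.4643 pc.
In light-years: 4.4643 × 3.262 = 14.563 ly.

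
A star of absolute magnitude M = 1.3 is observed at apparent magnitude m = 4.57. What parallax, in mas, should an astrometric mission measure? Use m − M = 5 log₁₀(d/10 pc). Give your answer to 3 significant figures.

22.2 mas

m − M = 4.57 − 1.3 = 3.27.
d = 10^((m−M)/5 + 1) = 10^1.654 = 45.082 pc.
p = 1/d = 1/45.082 = 0.022182 arcsec = 22.182 mas.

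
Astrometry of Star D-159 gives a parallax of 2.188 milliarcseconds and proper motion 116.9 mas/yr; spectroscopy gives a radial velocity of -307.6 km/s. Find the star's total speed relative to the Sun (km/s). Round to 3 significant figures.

398 km/s

d = 1/p = 1/0.002188″ = 457.04 pc.
μ = 116.9 mas/yr = 0.1169 ″/yr.
v_t = 4.740 μ d = 4.740 × 0.1169 × 457.04 = 253.25 km/s.
v = √(v_r² + v_t²) = √((-307.6)² + 253.25²) = √158753 = 398.44 km/s.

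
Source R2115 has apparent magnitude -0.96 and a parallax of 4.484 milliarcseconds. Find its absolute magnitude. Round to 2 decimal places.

d = 1/p = 1/0.004484″ = 223.02 pc.
m − M = 5 log₁₀(223.02) − 5 = 11.7417 − 5 = 6.7417.
M = m − (m − M) = -0.96 − 6.7417 = -7.70.

M = -7.70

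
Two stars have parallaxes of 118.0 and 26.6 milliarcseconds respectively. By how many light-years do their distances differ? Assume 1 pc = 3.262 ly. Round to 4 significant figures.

d_A = 1/0.1180″ = 8.4746 pc; d_B = 1/0.02660″ = 37.594 pc.
|d_B − d_A| = |37.594 − 8.4746| = 29.119 pc = 29.119 × 3.262 ly = 94.986 ly.

94.99 ly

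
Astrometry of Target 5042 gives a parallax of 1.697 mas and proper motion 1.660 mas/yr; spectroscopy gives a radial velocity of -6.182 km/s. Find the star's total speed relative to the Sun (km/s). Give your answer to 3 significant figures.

d = 1/p = 1/0.001697″ = 589.28 pc.
μ = 1.660 mas/yr = 0.001660 ″/yr.
v_t = 4.740 μ d = 4.740 × 0.001660 × 589.28 = 4.6367 km/s.
v = √(v_r² + v_t²) = √((-6.182)² + 4.6367²) = √59.7161 = 7.7276 km/s.

7.73 km/s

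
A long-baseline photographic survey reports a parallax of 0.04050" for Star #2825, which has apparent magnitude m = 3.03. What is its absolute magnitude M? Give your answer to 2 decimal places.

d = 1/p = 1/0.04050″ = 24.691 pc.
m − M = 5 log₁₀(24.691) − 5 = 6.9627 − 5 = 1.9627.
M = m − (m − M) = 3.03 − 1.9627 = 1.07.

M = 1.07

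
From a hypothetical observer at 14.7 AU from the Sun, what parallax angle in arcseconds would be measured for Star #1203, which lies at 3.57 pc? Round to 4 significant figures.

p (arcsec) = B (AU) / d (pc).
p = 14.7 / 3.57 = 4.1176 arcsec.

4.118 arcsec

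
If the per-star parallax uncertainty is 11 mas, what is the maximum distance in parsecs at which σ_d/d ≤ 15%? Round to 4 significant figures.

13.64 pc

σ_d/d = σ_p/p, so the condition is σ_p/p ≤ 0.15, i.e. p ≥ σ_p/0.15.
p_min = 11/0.15 = 73.333 mas = 0.073333 arcsec.
d_max = 1/p_min = 1/0.073333 = 13.636 pc.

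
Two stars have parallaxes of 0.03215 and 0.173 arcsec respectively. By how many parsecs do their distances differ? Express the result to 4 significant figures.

d_A = 1/0.03215″ = 31.104 pc; d_B = 1/0.1730″ = 5.7803 pc.
|d_B − d_A| = |5.7803 − 31.104| = 25.324 pc.

25.32 pc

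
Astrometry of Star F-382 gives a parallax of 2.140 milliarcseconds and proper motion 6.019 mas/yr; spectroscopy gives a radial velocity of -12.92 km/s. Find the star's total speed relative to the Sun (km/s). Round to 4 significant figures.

d = 1/p = 1/0.002140″ = 467.29 pc.
μ = 6.019 mas/yr = 0.006019 ″/yr.
v_t = 4.740 μ d = 4.740 × 0.006019 × 467.29 = 13.332 km/s.
v = √(v_r² + v_t²) = √((-12.92)² + 13.332²) = √344.669 = 18.565 km/s.

18.57 km/s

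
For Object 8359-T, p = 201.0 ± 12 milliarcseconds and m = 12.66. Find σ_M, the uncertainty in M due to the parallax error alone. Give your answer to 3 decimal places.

M = m − 5 log₁₀ d + 5 = m + 5 log₁₀ p + 5, so ∂M/∂p = 5/(p ln 10).
σ_M = (5/ln 10) · (σ_p/p) = 2.1715 × 12/201.0 = 2.1715 × 0.059701 = 0.12964.

σ_M = 0.130 mag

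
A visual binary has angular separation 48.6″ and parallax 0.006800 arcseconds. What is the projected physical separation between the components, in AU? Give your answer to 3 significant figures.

d = 1/p = 1/0.006800″ = 147.06 pc.
At distance d (pc), an angle of θ arcsec spans θ·d AU: s = 48.6 × 147.06 = 7147.1 AU.

7150 AU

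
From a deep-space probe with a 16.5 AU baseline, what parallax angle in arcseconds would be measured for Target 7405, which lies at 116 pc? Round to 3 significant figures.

p (arcsec) = B (AU) / d (pc).
p = 16.5 / 116 = 0.14224 arcsec.

0.142 arcsec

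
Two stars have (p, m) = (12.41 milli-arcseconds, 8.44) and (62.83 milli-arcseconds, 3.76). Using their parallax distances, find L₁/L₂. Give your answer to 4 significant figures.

L₁/L₂ = 0.3442

d₁ = 1/p₁ = 1/0.01241″ = 80.58 pc; d₂ = 1/p₂ = 1/0.06283″ = 15.916 pc.
M₁ = m₁ − 5 log₁₀ d₁ + 5 = 8.44 − 9.5311 + 5 = 3.9089.
M₂ = 3.76 − 6.0092 + 5 = 2.7508.
L₁/L₂ = 10^(0.4(M₂ − M₁)) = 10^(0.4 × (-1.1581)) = 10^(-0.46324) = 0.34416.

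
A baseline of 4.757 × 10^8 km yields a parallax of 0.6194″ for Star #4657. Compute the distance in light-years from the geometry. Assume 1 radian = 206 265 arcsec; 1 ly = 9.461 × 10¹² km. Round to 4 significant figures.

16.74 ly

θ = 0.6194″ = 0.6194/206265 = 3.0029 × 10^-6 rad.
d = B/θ = (4.757 × 10^8) / (3.0029 × 10^-6) = 1.5841 × 10^14 km = (1.5841 × 10^14) / (9.461 × 10^12) ly = 16.743 ly.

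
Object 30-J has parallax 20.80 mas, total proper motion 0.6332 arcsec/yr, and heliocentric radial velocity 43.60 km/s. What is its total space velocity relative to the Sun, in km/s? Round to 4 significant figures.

d = 1/p = 1/0.02080″ = 48.077 pc.
v_t = 4.740 μ d = 4.740 × 0.6332 × 48.077 = 144.3 km/s.
v = √(v_r² + v_t²) = √(43.60² + 144.3²) = √22723.5 = 150.74 km/s.

150.7 km/s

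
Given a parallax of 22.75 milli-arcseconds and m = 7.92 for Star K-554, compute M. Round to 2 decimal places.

d = 1/p = 1/0.02275″ = 43.956 pc.
m − M = 5 log₁₀(43.956) − 5 = 8.2151 − 5 = 3.2151.
M = m − (m − M) = 7.92 − 3.2151 = 4.70.

M = 4.70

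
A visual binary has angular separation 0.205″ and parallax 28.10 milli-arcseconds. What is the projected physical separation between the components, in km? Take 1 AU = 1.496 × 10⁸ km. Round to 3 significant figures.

d = 1/p = 1/0.02810″ = 35.587 pc.
At distance d (pc), an angle of θ arcsec spans θ·d AU: s = 0.205 × 35.587 = 7.2953 AU.
= 7.2953 × 1.496 × 10⁸ km = 1.0914 × 10^9 km.

1.09 × 10^9 km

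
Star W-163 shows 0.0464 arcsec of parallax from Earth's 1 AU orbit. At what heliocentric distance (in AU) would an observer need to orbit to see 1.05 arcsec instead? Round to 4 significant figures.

Parallax scales linearly with baseline: p ∝ B, so B = p_target / p_Earth × 1 AU.
B = 1.05 / 0.0464 = 22.629 AU.

22.63 AU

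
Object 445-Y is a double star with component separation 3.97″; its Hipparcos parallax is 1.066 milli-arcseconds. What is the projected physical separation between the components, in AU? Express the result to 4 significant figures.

d = 1/p = 1/0.001066″ = 938.09 pc.
At distance d (pc), an angle of θ arcsec spans θ·d AU: s = 3.97 × 938.09 = 3724.2 AU.

3724 AU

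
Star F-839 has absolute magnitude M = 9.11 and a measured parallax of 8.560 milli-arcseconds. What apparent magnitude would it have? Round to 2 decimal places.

d = 1/p = 1/0.008560″ = 116.82 pc.
m − M = 5 log₁₀ d − 5 = 5 log₁₀(116.82) − 5 = 10.3376 − 5 = 5.3376.
m = M + (m − M) = 9.11 + 5.3376 = 14.45.

m = 14.45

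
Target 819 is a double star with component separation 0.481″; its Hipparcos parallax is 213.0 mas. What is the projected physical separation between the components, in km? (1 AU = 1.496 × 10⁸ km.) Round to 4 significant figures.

3.378 × 10^8 km

d = 1/p = 1/0.2130″ = 4.6948 pc.
At distance d (pc), an angle of θ arcsec spans θ·d AU: s = 0.481 × 4.6948 = 2.2582 AU.
= 2.2582 × 1.496 × 10⁸ km = 3.3783 × 10^8 km.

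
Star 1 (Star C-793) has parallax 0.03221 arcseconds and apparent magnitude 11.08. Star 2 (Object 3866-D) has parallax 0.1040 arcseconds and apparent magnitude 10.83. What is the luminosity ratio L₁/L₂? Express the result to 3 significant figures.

L₁/L₂ = 8.28

d₁ = 1/p₁ = 1/0.03221″ = 31.046 pc; d₂ = 1/p₂ = 1/0.1040″ = 9.6154 pc.
M₁ = m₁ − 5 log₁₀ d₁ + 5 = 11.08 − 7.4600 + 5 = 8.6200.
M₂ = 10.83 − 4.9148 + 5 = 10.9152.
L₁/L₂ = 10^(0.4(M₂ − M₁)) = 10^(0.4 × 2.2952) = 10^0.91808 = 8.2809.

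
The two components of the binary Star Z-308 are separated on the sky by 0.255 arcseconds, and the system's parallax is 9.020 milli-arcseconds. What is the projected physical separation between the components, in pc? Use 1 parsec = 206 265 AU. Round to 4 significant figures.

d = 1/p = 1/0.009020″ = 110.86 pc.
At distance d (pc), an angle of θ arcsec spans θ·d AU: s = 0.255 × 110.86 = 28.269 AU.
= 28.269 / 206265 = 0.00013705 pc.

0.0001371 pc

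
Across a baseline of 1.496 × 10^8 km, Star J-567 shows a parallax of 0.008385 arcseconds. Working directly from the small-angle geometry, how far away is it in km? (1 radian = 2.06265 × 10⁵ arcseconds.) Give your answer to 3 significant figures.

3.68 × 10^15 km

θ = 0.008385″ = 0.008385/206265 = 4.0652 × 10^-8 rad.
d = B/θ = (1.496 × 10^8) / (4.0652 × 10^-8) = 3.6800 × 10^15 km.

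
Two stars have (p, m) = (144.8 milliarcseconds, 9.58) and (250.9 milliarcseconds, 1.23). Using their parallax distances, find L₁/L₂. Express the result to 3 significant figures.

L₁/L₂ = 0.00137

d₁ = 1/p₁ = 1/0.1448″ = 6.9061 pc; d₂ = 1/p₂ = 1/0.2509″ = 3.9857 pc.
M₁ = m₁ − 5 log₁₀ d₁ + 5 = 9.58 − 4.1962 + 5 = 10.3838.
M₂ = 1.23 − 3.0025 + 5 = 3.2275.
L₁/L₂ = 10^(0.4(M₂ − M₁)) = 10^(0.4 × (-7.1563)) = 10^(-2.86252) = 0.0013724.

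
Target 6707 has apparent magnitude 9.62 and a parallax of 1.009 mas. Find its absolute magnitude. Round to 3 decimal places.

d = 1/p = 1/0.001009″ = 991.08 pc.
m − M = 5 log₁₀(991.08) − 5 = 14.9805 − 5 = 9.9805.
M = m − (m − M) = 9.62 − 9.9805 = -0.361.

M = -0.361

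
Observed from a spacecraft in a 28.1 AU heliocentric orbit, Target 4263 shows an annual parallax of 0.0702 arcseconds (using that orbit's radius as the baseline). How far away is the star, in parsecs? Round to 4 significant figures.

400.3 pc

With baseline B (in AU) and parallax p (in arcsec), d = B/p parsecs.
d = 28.1 / 0.0702 = 400.28 pc.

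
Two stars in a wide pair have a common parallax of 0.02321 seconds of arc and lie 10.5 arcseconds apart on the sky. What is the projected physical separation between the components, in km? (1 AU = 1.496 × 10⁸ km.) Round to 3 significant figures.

d = 1/p = 1/0.02321″ = 43.085 pc.
At distance d (pc), an angle of θ arcsec spans θ·d AU: s = 10.5 × 43.085 = 452.39 AU.
= 452.39 × 1.496 × 10⁸ km = 6.7678 × 10^10 km.

6.77 × 10^10 km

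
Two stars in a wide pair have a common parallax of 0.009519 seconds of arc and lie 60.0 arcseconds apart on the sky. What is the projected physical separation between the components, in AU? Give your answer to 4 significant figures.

6303 AU

d = 1/p = 1/0.009519″ = 105.05 pc.
At distance d (pc), an angle of θ arcsec spans θ·d AU: s = 60.0 × 105.05 = 6303 AU.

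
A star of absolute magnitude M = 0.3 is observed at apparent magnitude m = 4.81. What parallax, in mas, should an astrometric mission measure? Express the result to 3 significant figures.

12.5 mas

m − M = 4.81 − 0.3 = 4.51.
d = 10^((m−M)/5 + 1) = 10^1.902 = 79.799 pc.
p = 1/d = 1/79.799 = 0.012531 arcsec = 12.531 mas.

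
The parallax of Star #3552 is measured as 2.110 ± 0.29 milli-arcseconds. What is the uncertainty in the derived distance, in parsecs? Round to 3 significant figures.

65.1 pc

d = 1/p, so σ_d = σ_p / p².
σ_d = 0.000290 / (0.002110)² = 0.000290 / 0.0000044521 = 65.138 pc.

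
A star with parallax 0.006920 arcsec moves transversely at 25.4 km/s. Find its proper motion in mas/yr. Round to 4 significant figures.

37.08 mas/yr

d = 1/p = 1/0.006920″ = 144.51 pc.
μ = v_t / (4.74 d) = 25.4 / (4.74 × 144.51) = 25.4 / 684.98 = 0.037081 ″/yr = 37.081 mas/yr.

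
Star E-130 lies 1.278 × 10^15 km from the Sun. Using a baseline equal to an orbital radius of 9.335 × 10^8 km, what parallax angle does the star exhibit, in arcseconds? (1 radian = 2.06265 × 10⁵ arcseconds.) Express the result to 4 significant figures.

θ ≈ B/d = (9.335 × 10^8) / (1.278 × 10^15) = 7.3044 × 10^-7 rad.
In arcseconds: 7.3044 × 10^-7 × 206265 = 0.15066″.

0.1507 arcsec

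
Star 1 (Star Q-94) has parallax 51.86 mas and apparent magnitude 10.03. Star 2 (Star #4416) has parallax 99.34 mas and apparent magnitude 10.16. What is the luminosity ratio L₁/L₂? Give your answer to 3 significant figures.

d₁ = 1/p₁ = 1/0.05186″ = 19.283 pc; d₂ = 1/p₂ = 1/0.09934″ = 10.066 pc.
M₁ = m₁ − 5 log₁₀ d₁ + 5 = 10.03 − 6.4259 + 5 = 8.6041.
M₂ = 10.16 − 5.0143 + 5 = 10.1457.
L₁/L₂ = 10^(0.4(M₂ − M₁)) = 10^(0.4 × 1.5416) = 10^0.61664 = 4.1366.

L₁/L₂ = 4.14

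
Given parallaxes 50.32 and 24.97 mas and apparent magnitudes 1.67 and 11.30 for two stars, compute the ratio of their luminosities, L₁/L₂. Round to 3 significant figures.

d₁ = 1/p₁ = 1/0.05032″ = 19.873 pc; d₂ = 1/p₂ = 1/0.02497″ = 40.048 pc.
M₁ = m₁ − 5 log₁₀ d₁ + 5 = 1.67 − 6.4913 + 5 = 0.1787.
M₂ = 11.30 − 8.0129 + 5 = 8.2871.
L₁/L₂ = 10^(0.4(M₂ − M₁)) = 10^(0.4 × 8.1084) = 10^3.24336 = 1751.3.

L₁/L₂ = 1750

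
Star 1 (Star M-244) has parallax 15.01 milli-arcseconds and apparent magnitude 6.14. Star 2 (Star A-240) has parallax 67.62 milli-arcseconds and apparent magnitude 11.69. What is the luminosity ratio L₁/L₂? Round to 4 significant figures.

L₁/L₂ = 3368

d₁ = 1/p₁ = 1/0.01501″ = 66.622 pc; d₂ = 1/p₂ = 1/0.06762″ = 14.789 pc.
M₁ = m₁ − 5 log₁₀ d₁ + 5 = 6.14 − 9.1181 + 5 = 2.0219.
M₂ = 11.69 − 5.8497 + 5 = 10.8403.
L₁/L₂ = 10^(0.4(M₂ − M₁)) = 10^(0.4 × 8.8184) = 10^3.52736 = 3367.9.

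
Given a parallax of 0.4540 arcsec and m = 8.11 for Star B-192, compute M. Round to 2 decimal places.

d = 1/p = 1/0.4540″ = 2.2026 pc.
m − M = 5 log₁₀(2.2026) − 5 = 1.7147 − 5 = -3.2853.
M = m − (m − M) = 8.11 − (-3.2853) = 11.40.

M = 11.40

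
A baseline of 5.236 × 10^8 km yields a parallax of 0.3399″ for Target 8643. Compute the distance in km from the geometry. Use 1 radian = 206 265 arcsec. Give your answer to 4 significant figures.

3.177 × 10^14 km

θ = 0.3399″ = 0.3399/206265 = 1.6479 × 10^-6 rad.
d = B/θ = (5.236 × 10^8) / (1.6479 × 10^-6) = 3.1774 × 10^14 km.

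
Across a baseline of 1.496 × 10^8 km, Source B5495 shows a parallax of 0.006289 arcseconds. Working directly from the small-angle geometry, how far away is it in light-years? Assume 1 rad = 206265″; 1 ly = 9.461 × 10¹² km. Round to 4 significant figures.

θ = 0.006289″ = 0.006289/206265 = 3.0490 × 10^-8 rad.
d = B/θ = (1.496 × 10^8) / (3.0490 × 10^-8) = 4.9065 × 10^15 km = (4.9065 × 10^15) / (9.461 × 10^12) ly = 518.6 ly.

518.6 ly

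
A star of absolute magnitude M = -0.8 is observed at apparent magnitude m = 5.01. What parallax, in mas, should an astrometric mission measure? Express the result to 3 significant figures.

6.89 mas

m − M = 5.01 − (-0.8) = 5.81.
d = 10^((m−M)/5 + 1) = 10^2.162 = 145.21 pc.
p = 1/d = 1/145.21 = 0.0068866 arcsec = 6.8866 mas.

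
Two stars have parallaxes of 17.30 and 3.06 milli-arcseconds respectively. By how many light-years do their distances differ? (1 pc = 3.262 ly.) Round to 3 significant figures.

d_A = 1/0.01730″ = 57.803 pc; d_B = 1/0.003060″ = 326.8 pc.
|d_B − d_A| = |326.8 − 57.803| = 269 pc = 269 × 3.262 ly = 877.48 ly.

877 ly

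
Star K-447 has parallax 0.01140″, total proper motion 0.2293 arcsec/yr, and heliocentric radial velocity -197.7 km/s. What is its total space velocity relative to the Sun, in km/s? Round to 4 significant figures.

d = 1/p = 1/0.01140″ = 87.719 pc.
v_t = 4.740 μ d = 4.740 × 0.2293 × 87.719 = 95.34 km/s.
v = √(v_r² + v_t²) = √((-197.7)² + 95.34²) = √48175 = 219.49 km/s.

219.5 km/s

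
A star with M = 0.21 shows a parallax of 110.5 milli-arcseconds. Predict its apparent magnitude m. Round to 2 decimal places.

d = 1/p = 1/0.1105″ = 9.0498 pc.
m − M = 5 log₁₀ d − 5 = 5 log₁₀(9.0498) − 5 = 4.7832 − 5 = -0.2168.
m = M + (m − M) = 0.21 + (-0.2168) = -0.01.

m = -0.01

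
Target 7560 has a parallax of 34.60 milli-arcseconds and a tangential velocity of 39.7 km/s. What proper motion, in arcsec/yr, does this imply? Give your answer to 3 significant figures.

d = 1/p = 1/0.03460″ = 28.902 pc.
μ = v_t / (4.74 d) = 39.7 / (4.74 × 28.902) = 39.7 / 137 = 0.28978 ″/yr.

0.290 arcsec/yr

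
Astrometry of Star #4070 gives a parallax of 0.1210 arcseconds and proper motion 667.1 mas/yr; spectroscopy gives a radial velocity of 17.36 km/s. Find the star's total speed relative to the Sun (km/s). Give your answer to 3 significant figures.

31.4 km/s

d = 1/p = 1/0.1210″ = 8.2645 pc.
μ = 667.1 mas/yr = 0.6671 ″/yr.
v_t = 4.740 μ d = 4.740 × 0.6671 × 8.2645 = 26.133 km/s.
v = √(v_r² + v_t²) = √(17.36² + 26.133²) = √984.303 = 31.374 km/s.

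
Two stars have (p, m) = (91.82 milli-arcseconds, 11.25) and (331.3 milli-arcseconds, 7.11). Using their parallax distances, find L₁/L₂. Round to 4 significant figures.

d₁ = 1/p₁ = 1/0.09182″ = 10.891 pc; d₂ = 1/p₂ = 1/0.3313″ = 3.0184 pc.
M₁ = m₁ − 5 log₁₀ d₁ + 5 = 11.25 − 5.1853 + 5 = 11.0647.
M₂ = 7.11 − 2.3989 + 5 = 9.7111.
L₁/L₂ = 10^(0.4(M₂ − M₁)) = 10^(0.4 × (-1.3536)) = 10^(-0.54144) = 0.28745.

L₁/L₂ = 0.2875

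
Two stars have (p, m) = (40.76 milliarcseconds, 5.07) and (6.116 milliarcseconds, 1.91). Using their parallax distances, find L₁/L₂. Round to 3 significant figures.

d₁ = 1/p₁ = 1/0.04076″ = 24.534 pc; d₂ = 1/p₂ = 1/0.006116″ = 163.51 pc.
M₁ = m₁ − 5 log₁₀ d₁ + 5 = 5.07 − 6.9488 + 5 = 3.1212.
M₂ = 1.91 − 11.0677 + 5 = -4.1577.
L₁/L₂ = 10^(0.4(M₂ − M₁)) = 10^(0.4 × (-7.2789)) = 10^(-2.91156) = 0.0012259.

L₁/L₂ = 0.00123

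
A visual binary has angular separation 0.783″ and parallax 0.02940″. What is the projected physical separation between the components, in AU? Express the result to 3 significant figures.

26.6 AU

d = 1/p = 1/0.02940″ = 34.014 pc.
At distance d (pc), an angle of θ arcsec spans θ·d AU: s = 0.783 × 34.014 = 26.633 AU.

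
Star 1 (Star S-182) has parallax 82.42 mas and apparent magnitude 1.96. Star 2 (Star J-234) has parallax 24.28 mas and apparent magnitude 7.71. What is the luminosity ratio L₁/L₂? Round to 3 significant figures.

d₁ = 1/p₁ = 1/0.08242″ = 12.133 pc; d₂ = 1/p₂ = 1/0.02428″ = 41.186 pc.
M₁ = m₁ − 5 log₁₀ d₁ + 5 = 1.96 − 5.4198 + 5 = 1.5402.
M₂ = 7.71 − 8.0737 + 5 = 4.6363.
L₁/L₂ = 10^(0.4(M₂ − M₁)) = 10^(0.4 × 3.0961) = 10^1.23844 = 17.316.

L₁/L₂ = 17.3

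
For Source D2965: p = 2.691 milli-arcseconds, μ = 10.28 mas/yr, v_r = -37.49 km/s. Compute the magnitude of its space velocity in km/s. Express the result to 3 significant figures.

41.6 km/s

d = 1/p = 1/0.002691″ = 371.61 pc.
μ = 10.28 mas/yr = 0.01028 ″/yr.
v_t = 4.740 μ d = 4.740 × 0.01028 × 371.61 = 18.108 km/s.
v = √(v_r² + v_t²) = √((-37.49)² + 18.108²) = √1733.4 = 41.634 km/s.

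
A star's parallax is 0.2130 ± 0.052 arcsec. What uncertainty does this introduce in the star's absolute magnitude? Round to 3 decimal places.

σ_M = 0.530 mag

M = m − 5 log₁₀ d + 5 = m + 5 log₁₀ p + 5, so ∂M/∂p = 5/(p ln 10).
σ_M = (5/ln 10) · (σ_p/p) = 2.1715 × 0.052/0.2130 = 2.1715 × 0.24413 = 0.53013.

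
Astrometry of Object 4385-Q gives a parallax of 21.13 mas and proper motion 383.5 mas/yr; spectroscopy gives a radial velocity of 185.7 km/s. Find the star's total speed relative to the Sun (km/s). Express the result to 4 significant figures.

d = 1/p = 1/0.02113″ = 47.326 pc.
μ = 383.5 mas/yr = 0.3835 ″/yr.
v_t = 4.740 μ d = 4.740 × 0.3835 × 47.326 = 86.029 km/s.
v = √(v_r² + v_t²) = √(185.7² + 86.029²) = √41885.5 = 204.66 km/s.

204.7 km/s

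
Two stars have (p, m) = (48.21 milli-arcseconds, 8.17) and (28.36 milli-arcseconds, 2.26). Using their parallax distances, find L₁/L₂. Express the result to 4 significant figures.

L₁/L₂ = 0.001497

d₁ = 1/p₁ = 1/0.04821″ = 20.743 pc; d₂ = 1/p₂ = 1/0.02836″ = 35.261 pc.
M₁ = m₁ − 5 log₁₀ d₁ + 5 = 8.17 − 6.5844 + 5 = 6.5856.
M₂ = 2.26 − 7.7365 + 5 = -0.4765.
L₁/L₂ = 10^(0.4(M₂ − M₁)) = 10^(0.4 × (-7.0621)) = 10^(-2.82484) = 0.0014968.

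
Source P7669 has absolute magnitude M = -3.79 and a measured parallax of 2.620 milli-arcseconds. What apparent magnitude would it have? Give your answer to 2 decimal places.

m = 4.12

d = 1/p = 1/0.002620″ = 381.68 pc.
m − M = 5 log₁₀ d − 5 = 5 log₁₀(381.68) − 5 = 12.9085 − 5 = 7.9085.
m = M + (m − M) = -3.79 + 7.9085 = 4.12.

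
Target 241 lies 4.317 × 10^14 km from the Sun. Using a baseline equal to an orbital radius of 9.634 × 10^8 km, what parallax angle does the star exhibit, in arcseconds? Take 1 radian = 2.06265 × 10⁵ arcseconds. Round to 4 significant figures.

θ ≈ B/d = (9.634 × 10^8) / (4.317 × 10^14) = 2.2316 × 10^-6 rad.
In arcseconds: 2.2316 × 10^-6 × 206265 = 0.4603″.

0.4603 arcsec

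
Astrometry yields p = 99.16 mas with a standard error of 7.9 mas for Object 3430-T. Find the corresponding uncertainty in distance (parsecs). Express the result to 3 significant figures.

0.803 pc

d = 1/p, so σ_d = σ_p / p².
σ_d = 0.00790 / (0.09916)² = 0.00790 / 0.0098327 = 0.80344 pc.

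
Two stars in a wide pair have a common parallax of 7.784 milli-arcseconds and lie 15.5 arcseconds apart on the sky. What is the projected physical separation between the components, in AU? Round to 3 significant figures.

1990 AU

d = 1/p = 1/0.007784″ = 128.47 pc.
At distance d (pc), an angle of θ arcsec spans θ·d AU: s = 15.5 × 128.47 = 1991.3 AU.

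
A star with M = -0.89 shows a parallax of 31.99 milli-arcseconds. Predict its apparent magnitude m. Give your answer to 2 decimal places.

d = 1/p = 1/0.03199″ = 31.26 pc.
m − M = 5 log₁₀ d − 5 = 5 log₁₀(31.26) − 5 = 7.4749 − 5 = 2.4749.
m = M + (m − M) = -0.89 + 2.4749 = 1.58.

m = 1.58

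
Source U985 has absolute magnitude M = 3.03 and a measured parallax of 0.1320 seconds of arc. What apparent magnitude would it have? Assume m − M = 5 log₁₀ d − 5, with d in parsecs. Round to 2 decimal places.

m = 2.43

d = 1/p = 1/0.1320″ = 7.5758 pc.
m − M = 5 log₁₀ d − 5 = 5 log₁₀(7.5758) − 5 = 4.3971 − 5 = -0.6029.
m = M + (m − M) = 3.03 + (-0.6029) = 2.43.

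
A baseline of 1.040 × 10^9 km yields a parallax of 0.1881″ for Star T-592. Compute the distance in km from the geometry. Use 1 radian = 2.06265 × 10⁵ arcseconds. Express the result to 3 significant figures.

θ = 0.1881″ = 0.1881/206265 = 9.1193 × 10^-7 rad.
d = B/θ = (1.040 × 10^9) / (9.1193 × 10^-7) = 1.1404 × 10^15 km.

1.14 × 10^15 km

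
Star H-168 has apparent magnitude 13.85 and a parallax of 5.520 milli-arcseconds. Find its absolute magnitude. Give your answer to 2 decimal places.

d = 1/p = 1/0.005520″ = 181.16 pc.
m − M = 5 log₁₀(181.16) − 5 = 11.2903 − 5 = 6.2903.
M = m − (m − M) = 13.85 − 6.2903 = 7.56.

M = 7.56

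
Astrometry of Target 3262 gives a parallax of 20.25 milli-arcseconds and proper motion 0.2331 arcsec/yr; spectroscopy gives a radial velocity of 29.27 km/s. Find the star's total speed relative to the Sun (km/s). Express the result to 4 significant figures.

61.92 km/s

d = 1/p = 1/0.02025″ = 49.383 pc.
v_t = 4.740 μ d = 4.740 × 0.2331 × 49.383 = 54.563 km/s.
v = √(v_r² + v_t²) = √(29.27² + 54.563²) = √3833.85 = 61.918 km/s.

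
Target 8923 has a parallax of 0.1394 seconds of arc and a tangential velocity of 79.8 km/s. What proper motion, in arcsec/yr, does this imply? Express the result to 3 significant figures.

2.35 arcsec/yr

d = 1/p = 1/0.1394″ = 7.1736 pc.
μ = v_t / (4.74 d) = 79.8 / (4.74 × 7.1736) = 79.8 / 34.003 = 2.3469 ″/yr.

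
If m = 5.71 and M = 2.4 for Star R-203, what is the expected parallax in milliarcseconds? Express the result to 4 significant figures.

m − M = 5.71 − 2.4 = 3.31.
d = 10^((m−M)/5 + 1) = 10^1.662 = 45.92 pc.
p = 1/d = 1/45.92 = 0.021777 arcsec = 21.777 mas.

21.78 mas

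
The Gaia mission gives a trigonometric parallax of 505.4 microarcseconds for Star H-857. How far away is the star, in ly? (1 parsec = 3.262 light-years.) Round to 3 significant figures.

6450 ly

p = 505.4 microarcseconds = 0.0005054 arcsec.
d = 1/p = 1/0.0005054 = 1978.6 pc.
In light-years: 1978.6 × 3.262 = 6454.2 ly.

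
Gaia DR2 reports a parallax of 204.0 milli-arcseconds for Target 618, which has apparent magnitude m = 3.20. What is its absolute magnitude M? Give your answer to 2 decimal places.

M = 4.75

d = 1/p = 1/0.2040″ = 4.902 pc.
m − M = 5 log₁₀(4.902) − 5 = 3.4519 − 5 = -1.5481.
M = m − (m − M) = 3.20 − (-1.5481) = 4.75.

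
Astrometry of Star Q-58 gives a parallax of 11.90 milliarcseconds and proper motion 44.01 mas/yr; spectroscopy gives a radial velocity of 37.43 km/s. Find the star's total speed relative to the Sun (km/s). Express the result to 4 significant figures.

41.33 km/s

d = 1/p = 1/0.01190″ = 84.034 pc.
μ = 44.01 mas/yr = 0.04401 ″/yr.
v_t = 4.740 μ d = 4.740 × 0.04401 × 84.034 = 17.53 km/s.
v = √(v_r² + v_t²) = √(37.43² + 17.53²) = √1708.31 = 41.332 km/s.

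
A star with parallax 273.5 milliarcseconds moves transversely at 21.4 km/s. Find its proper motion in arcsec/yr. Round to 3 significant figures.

1.23 arcsec/yr

d = 1/p = 1/0.2735″ = 3.6563 pc.
μ = v_t / (4.74 d) = 21.4 / (4.74 × 3.6563) = 21.4 / 17.331 = 1.2348 ″/yr.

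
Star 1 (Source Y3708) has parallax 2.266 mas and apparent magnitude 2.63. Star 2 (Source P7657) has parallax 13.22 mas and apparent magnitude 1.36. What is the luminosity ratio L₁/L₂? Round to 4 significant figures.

d₁ = 1/p₁ = 1/0.002266″ = 441.31 pc; d₂ = 1/p₂ = 1/0.01322″ = 75.643 pc.
M₁ = m₁ − 5 log₁₀ d₁ + 5 = 2.63 − 13.2237 + 5 = -5.5937.
M₂ = 1.36 − 9.3938 + 5 = -3.0338.
L₁/L₂ = 10^(0.4(M₂ − M₁)) = 10^(0.4 × 2.5599) = 10^1.02396 = 10.567.

L₁/L₂ = 10.57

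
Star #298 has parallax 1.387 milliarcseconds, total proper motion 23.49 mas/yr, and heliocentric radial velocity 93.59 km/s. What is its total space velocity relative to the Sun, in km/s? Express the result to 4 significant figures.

123.3 km/s

d = 1/p = 1/0.001387″ = 720.98 pc.
μ = 23.49 mas/yr = 0.02349 ″/yr.
v_t = 4.740 μ d = 4.740 × 0.02349 × 720.98 = 80.276 km/s.
v = √(v_r² + v_t²) = √(93.59² + 80.276²) = √15203.3 = 123.3 km/s.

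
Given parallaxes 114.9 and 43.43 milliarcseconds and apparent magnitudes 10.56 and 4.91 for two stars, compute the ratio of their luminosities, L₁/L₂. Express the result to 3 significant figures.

d₁ = 1/p₁ = 1/0.1149″ = 8.7032 pc; d₂ = 1/p₂ = 1/0.04343″ = 23.026 pc.
M₁ = m₁ − 5 log₁₀ d₁ + 5 = 10.56 − 4.6984 + 5 = 10.8616.
M₂ = 4.91 − 6.8111 + 5 = 3.0989.
L₁/L₂ = 10^(0.4(M₂ − M₁)) = 10^(0.4 × (-7.7627)) = 10^(-3.10508) = 0.00078509.

L₁/L₂ = 0.000785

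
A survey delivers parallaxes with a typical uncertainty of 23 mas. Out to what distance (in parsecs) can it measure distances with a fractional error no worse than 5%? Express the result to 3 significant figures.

2.17 pc

σ_d/d = σ_p/p, so the condition is σ_p/p ≤ 0.05, i.e. p ≥ σ_p/0.05.
p_min = 23/0.05 = 460 mas = 0.46 arcsec.
d_max = 1/p_min = 1/0.46 = 2.1739 pc.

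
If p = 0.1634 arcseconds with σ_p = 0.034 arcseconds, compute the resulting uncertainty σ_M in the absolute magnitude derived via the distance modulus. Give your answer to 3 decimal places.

M = m − 5 log₁₀ d + 5 = m + 5 log₁₀ p + 5, so ∂M/∂p = 5/(p ln 10).
σ_M = (5/ln 10) · (σ_p/p) = 2.1715 × 0.034/0.1634 = 2.1715 × 0.20808 = 0.45185.

σ_M = 0.452 mag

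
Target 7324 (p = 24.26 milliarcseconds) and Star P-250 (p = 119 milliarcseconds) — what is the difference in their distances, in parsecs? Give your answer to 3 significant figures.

d_A = 1/0.02426″ = 41.22 pc; d_B = 1/0.1190″ = 8.4034 pc.
|d_B − d_A| = |8.4034 − 41.22| = 32.817 pc.

32.8 pc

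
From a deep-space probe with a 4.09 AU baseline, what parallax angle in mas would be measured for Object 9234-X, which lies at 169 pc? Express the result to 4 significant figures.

p (arcsec) = B (AU) / d (pc).
p = 4.09 / 169 = 0.024201 arcsec = 24.201 mas.

24.20 mas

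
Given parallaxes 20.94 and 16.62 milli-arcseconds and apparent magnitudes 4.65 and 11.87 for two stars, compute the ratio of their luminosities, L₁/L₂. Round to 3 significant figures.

L₁/L₂ = 487

d₁ = 1/p₁ = 1/0.02094″ = 47.755 pc; d₂ = 1/p₂ = 1/0.01662″ = 60.168 pc.
M₁ = m₁ − 5 log₁₀ d₁ + 5 = 4.65 − 8.3951 + 5 = 1.2549.
M₂ = 11.87 − 8.8968 + 5 = 7.9732.
L₁/L₂ = 10^(0.4(M₂ − M₁)) = 10^(0.4 × 6.7183) = 10^2.68732 = 486.77.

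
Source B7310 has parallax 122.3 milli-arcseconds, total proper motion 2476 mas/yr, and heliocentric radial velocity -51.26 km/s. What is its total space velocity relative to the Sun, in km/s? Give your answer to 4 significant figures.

d = 1/p = 1/0.1223″ = 8.1766 pc.
μ = 2476 mas/yr = 2.476 ″/yr.
v_t = 4.740 μ d = 4.740 × 2.476 × 8.1766 = 95.963 km/s.
v = √(v_r² + v_t²) = √((-51.26)² + 95.963²) = √11836.5 = 108.8 km/s.

108.8 km/s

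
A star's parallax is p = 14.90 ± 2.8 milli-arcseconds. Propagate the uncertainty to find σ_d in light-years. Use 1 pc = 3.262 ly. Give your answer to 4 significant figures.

41.14 ly

d = 1/p, so σ_d = σ_p / p².
σ_d = 0.00280 / (0.01490)² = 0.00280 / 0.00022201 = 12.612 pc = 12.612 × 3.262 ly = 41.14 ly.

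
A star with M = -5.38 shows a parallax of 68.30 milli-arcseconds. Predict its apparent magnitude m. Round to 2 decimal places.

d = 1/p = 1/0.06830″ = 14.641 pc.
m − M = 5 log₁₀ d − 5 = 5 log₁₀(14.641) − 5 = 5.8279 − 5 = 0.8279.
m = M + (m − M) = -5.38 + 0.8279 = -4.55.

m = -4.55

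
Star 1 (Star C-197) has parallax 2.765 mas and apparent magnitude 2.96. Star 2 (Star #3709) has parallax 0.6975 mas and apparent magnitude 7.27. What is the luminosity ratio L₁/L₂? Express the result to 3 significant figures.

d₁ = 1/p₁ = 1/0.002765″ = 361.66 pc; d₂ = 1/p₂ = 1/0.0006975″ = 1433.7 pc.
M₁ = m₁ − 5 log₁₀ d₁ + 5 = 2.96 − 12.7915 + 5 = -4.8315.
M₂ = 7.27 − 15.7823 + 5 = -3.5123.
L₁/L₂ = 10^(0.4(M₂ − M₁)) = 10^(0.4 × 1.3192) = 10^0.52768 = 3.3704.

L₁/L₂ = 3.37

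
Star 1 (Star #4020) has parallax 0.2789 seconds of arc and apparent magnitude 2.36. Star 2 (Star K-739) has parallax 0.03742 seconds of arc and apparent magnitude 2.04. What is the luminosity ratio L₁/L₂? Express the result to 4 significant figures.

L₁/L₂ = 0.01341

d₁ = 1/p₁ = 1/0.2789″ = 3.5855 pc; d₂ = 1/p₂ = 1/0.03742″ = 26.724 pc.
M₁ = m₁ − 5 log₁₀ d₁ + 5 = 2.36 − 2.7727 + 5 = 4.5873.
M₂ = 2.04 − 7.1345 + 5 = -0.0945.
L₁/L₂ = 10^(0.4(M₂ − M₁)) = 10^(0.4 × (-4.6818)) = 10^(-1.87272) = 0.013405.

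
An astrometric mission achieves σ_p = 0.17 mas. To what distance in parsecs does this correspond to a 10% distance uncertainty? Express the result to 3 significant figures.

σ_d/d = σ_p/p, so the condition is σ_p/p ≤ 0.10, i.e. p ≥ σ_p/0.10.
p_min = 0.17/0.10 = 1.7 mas = 0.0017 arcsec.
d_max = 1/p_min = 1/0.0017 = 588.24 pc.

588 pc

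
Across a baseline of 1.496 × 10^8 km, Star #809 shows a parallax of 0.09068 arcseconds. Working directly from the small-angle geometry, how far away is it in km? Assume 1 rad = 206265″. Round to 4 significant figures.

θ = 0.09068″ = 0.09068/206265 = 4.3963 × 10^-7 rad.
d = B/θ = (1.496 × 10^8) / (4.3963 × 10^-7) = 3.4029 × 10^14 km.

3.403 × 10^14 km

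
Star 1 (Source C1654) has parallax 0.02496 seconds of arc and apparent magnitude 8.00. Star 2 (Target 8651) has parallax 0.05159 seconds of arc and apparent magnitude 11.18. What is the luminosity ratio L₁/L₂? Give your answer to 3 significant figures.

L₁/L₂ = 79.9

d₁ = 1/p₁ = 1/0.02496″ = 40.064 pc; d₂ = 1/p₂ = 1/0.05159″ = 19.384 pc.
M₁ = m₁ − 5 log₁₀ d₁ + 5 = 8.00 − 8.0138 + 5 = 4.9862.
M₂ = 11.18 − 6.4372 + 5 = 9.7428.
L₁/L₂ = 10^(0.4(M₂ − M₁)) = 10^(0.4 × 4.7566) = 10^1.90264 = 79.917.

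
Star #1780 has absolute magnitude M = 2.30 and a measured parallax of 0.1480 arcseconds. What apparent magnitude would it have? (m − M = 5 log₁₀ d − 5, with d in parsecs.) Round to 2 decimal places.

m = 1.45

d = 1/p = 1/0.1480″ = 6.7568 pc.
m − M = 5 log₁₀ d − 5 = 5 log₁₀(6.7568) − 5 = 4.1487 − 5 = -0.8513.
m = M + (m − M) = 2.30 + (-0.8513) = 1.45.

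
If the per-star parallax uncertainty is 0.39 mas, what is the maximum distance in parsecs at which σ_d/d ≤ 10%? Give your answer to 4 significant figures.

256.4 pc

σ_d/d = σ_p/p, so the condition is σ_p/p ≤ 0.10, i.e. p ≥ σ_p/0.10.
p_min = 0.39/0.10 = 3.9 mas = 0.0039 arcsec.
d_max = 1/p_min = 1/0.0039 = 256.41 pc.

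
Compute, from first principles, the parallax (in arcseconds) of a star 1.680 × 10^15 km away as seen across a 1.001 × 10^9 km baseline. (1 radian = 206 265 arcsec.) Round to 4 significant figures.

0.1229 arcsec

θ ≈ B/d = (1.001 × 10^9) / (1.680 × 10^15) = 5.9583 × 10^-7 rad.
In arcseconds: 5.9583 × 10^-7 × 206265 = 0.1229″.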